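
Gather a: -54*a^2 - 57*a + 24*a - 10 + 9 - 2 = -54*a^2 - 33*a - 3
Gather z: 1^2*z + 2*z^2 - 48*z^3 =-48*z^3 + 2*z^2 + z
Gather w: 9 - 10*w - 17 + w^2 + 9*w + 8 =w^2 - w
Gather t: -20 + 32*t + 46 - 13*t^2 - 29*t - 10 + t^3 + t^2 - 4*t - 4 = t^3 - 12*t^2 - t + 12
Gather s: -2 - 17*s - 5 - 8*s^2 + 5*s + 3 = -8*s^2 - 12*s - 4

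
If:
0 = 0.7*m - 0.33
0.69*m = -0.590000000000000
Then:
No Solution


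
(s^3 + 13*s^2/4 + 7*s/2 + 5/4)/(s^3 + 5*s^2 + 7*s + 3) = (s + 5/4)/(s + 3)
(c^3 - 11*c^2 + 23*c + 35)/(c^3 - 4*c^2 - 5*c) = (c - 7)/c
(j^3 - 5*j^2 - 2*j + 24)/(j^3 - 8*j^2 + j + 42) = (j - 4)/(j - 7)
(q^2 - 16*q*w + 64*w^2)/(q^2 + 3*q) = (q^2 - 16*q*w + 64*w^2)/(q*(q + 3))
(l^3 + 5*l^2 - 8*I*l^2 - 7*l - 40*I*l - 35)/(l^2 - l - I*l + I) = (l^2 + l*(5 - 7*I) - 35*I)/(l - 1)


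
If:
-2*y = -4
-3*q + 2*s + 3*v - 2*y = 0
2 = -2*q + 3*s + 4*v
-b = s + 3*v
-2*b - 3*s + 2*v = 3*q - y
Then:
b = 82/43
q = -76/43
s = 26/43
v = -36/43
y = 2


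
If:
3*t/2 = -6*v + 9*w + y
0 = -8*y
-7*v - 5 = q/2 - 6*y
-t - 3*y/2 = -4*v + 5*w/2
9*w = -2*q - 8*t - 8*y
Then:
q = 920/27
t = -140/27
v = -85/27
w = -80/27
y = 0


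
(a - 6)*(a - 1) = a^2 - 7*a + 6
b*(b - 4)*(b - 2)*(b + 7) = b^4 + b^3 - 34*b^2 + 56*b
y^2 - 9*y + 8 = (y - 8)*(y - 1)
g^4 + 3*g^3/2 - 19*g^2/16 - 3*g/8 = g*(g - 3/4)*(g + 1/4)*(g + 2)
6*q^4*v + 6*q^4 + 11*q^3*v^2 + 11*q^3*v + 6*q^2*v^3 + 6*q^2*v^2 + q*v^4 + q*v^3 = (q + v)*(2*q + v)*(3*q + v)*(q*v + q)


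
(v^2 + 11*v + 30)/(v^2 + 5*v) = (v + 6)/v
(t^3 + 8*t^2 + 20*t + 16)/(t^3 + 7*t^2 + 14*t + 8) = (t + 2)/(t + 1)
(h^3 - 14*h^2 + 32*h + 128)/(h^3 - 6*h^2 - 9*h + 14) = (h^2 - 16*h + 64)/(h^2 - 8*h + 7)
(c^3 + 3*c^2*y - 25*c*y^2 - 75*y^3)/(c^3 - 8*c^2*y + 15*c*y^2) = (-c^2 - 8*c*y - 15*y^2)/(c*(-c + 3*y))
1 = 1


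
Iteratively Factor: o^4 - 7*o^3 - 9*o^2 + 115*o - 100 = (o - 5)*(o^3 - 2*o^2 - 19*o + 20) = (o - 5)*(o - 1)*(o^2 - o - 20) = (o - 5)^2*(o - 1)*(o + 4)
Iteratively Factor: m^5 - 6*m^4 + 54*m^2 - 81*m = (m - 3)*(m^4 - 3*m^3 - 9*m^2 + 27*m) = (m - 3)^2*(m^3 - 9*m) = (m - 3)^2*(m + 3)*(m^2 - 3*m) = (m - 3)^3*(m + 3)*(m)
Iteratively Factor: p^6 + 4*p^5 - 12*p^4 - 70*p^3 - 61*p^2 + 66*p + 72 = (p - 4)*(p^5 + 8*p^4 + 20*p^3 + 10*p^2 - 21*p - 18) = (p - 4)*(p + 3)*(p^4 + 5*p^3 + 5*p^2 - 5*p - 6) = (p - 4)*(p - 1)*(p + 3)*(p^3 + 6*p^2 + 11*p + 6) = (p - 4)*(p - 1)*(p + 1)*(p + 3)*(p^2 + 5*p + 6) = (p - 4)*(p - 1)*(p + 1)*(p + 3)^2*(p + 2)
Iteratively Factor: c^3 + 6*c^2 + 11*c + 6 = (c + 1)*(c^2 + 5*c + 6) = (c + 1)*(c + 3)*(c + 2)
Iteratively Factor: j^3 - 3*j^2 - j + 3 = (j - 1)*(j^2 - 2*j - 3) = (j - 1)*(j + 1)*(j - 3)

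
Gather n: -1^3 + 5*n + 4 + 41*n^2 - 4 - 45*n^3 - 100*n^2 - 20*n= -45*n^3 - 59*n^2 - 15*n - 1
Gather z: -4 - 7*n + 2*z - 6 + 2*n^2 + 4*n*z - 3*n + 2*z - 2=2*n^2 - 10*n + z*(4*n + 4) - 12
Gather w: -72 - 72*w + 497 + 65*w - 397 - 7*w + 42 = 70 - 14*w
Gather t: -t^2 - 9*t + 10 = -t^2 - 9*t + 10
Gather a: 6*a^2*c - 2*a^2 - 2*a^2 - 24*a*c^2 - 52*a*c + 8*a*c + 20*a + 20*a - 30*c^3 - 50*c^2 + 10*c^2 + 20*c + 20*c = a^2*(6*c - 4) + a*(-24*c^2 - 44*c + 40) - 30*c^3 - 40*c^2 + 40*c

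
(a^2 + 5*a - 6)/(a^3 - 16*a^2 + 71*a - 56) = (a + 6)/(a^2 - 15*a + 56)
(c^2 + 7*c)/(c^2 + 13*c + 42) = c/(c + 6)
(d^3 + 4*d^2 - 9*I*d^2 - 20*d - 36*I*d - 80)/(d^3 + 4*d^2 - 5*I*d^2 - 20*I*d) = (d - 4*I)/d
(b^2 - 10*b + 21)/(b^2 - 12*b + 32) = (b^2 - 10*b + 21)/(b^2 - 12*b + 32)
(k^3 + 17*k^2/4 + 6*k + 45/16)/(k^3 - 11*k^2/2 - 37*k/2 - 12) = (8*k^2 + 22*k + 15)/(8*(k^2 - 7*k - 8))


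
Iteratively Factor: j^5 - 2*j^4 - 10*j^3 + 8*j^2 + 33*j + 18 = (j + 1)*(j^4 - 3*j^3 - 7*j^2 + 15*j + 18) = (j - 3)*(j + 1)*(j^3 - 7*j - 6) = (j - 3)*(j + 1)^2*(j^2 - j - 6) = (j - 3)^2*(j + 1)^2*(j + 2)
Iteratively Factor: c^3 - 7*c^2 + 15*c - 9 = (c - 3)*(c^2 - 4*c + 3) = (c - 3)^2*(c - 1)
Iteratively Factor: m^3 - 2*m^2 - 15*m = (m)*(m^2 - 2*m - 15) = m*(m + 3)*(m - 5)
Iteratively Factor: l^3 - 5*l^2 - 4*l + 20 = (l + 2)*(l^2 - 7*l + 10) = (l - 2)*(l + 2)*(l - 5)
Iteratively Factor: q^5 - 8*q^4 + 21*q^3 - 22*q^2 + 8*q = (q - 1)*(q^4 - 7*q^3 + 14*q^2 - 8*q) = (q - 4)*(q - 1)*(q^3 - 3*q^2 + 2*q) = (q - 4)*(q - 1)^2*(q^2 - 2*q) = q*(q - 4)*(q - 1)^2*(q - 2)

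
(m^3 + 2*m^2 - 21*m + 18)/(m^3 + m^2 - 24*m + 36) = (m - 1)/(m - 2)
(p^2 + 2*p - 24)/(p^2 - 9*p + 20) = (p + 6)/(p - 5)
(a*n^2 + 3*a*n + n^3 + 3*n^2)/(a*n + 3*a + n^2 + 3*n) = n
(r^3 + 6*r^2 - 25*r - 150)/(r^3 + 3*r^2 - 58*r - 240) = (r - 5)/(r - 8)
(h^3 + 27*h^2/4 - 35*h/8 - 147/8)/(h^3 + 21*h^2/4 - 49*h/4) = (h + 3/2)/h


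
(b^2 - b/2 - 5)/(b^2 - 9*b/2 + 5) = (b + 2)/(b - 2)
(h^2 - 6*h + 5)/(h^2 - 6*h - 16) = (-h^2 + 6*h - 5)/(-h^2 + 6*h + 16)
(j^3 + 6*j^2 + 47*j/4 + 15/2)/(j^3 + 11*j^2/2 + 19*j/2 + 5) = (j + 3/2)/(j + 1)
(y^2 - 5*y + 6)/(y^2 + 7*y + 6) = (y^2 - 5*y + 6)/(y^2 + 7*y + 6)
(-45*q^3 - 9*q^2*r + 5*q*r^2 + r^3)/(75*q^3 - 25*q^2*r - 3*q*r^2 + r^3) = (-3*q - r)/(5*q - r)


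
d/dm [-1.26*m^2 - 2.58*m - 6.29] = -2.52*m - 2.58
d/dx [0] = 0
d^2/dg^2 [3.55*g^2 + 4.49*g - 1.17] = 7.10000000000000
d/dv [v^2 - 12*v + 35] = 2*v - 12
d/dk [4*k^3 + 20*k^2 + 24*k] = 12*k^2 + 40*k + 24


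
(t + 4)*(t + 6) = t^2 + 10*t + 24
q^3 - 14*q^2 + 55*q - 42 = (q - 7)*(q - 6)*(q - 1)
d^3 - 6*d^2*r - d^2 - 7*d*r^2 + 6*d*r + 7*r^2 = (d - 1)*(d - 7*r)*(d + r)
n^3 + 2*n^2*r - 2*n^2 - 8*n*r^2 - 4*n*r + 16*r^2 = (n - 2)*(n - 2*r)*(n + 4*r)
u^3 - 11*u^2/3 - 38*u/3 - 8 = (u - 6)*(u + 1)*(u + 4/3)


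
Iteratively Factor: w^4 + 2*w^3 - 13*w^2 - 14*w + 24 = (w - 1)*(w^3 + 3*w^2 - 10*w - 24) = (w - 1)*(w + 4)*(w^2 - w - 6) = (w - 3)*(w - 1)*(w + 4)*(w + 2)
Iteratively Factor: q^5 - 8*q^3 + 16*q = (q - 2)*(q^4 + 2*q^3 - 4*q^2 - 8*q) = q*(q - 2)*(q^3 + 2*q^2 - 4*q - 8) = q*(q - 2)*(q + 2)*(q^2 - 4) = q*(q - 2)*(q + 2)^2*(q - 2)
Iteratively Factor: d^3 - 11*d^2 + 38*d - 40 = (d - 4)*(d^2 - 7*d + 10) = (d - 5)*(d - 4)*(d - 2)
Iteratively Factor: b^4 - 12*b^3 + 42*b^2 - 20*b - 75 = (b - 5)*(b^3 - 7*b^2 + 7*b + 15) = (b - 5)*(b + 1)*(b^2 - 8*b + 15) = (b - 5)*(b - 3)*(b + 1)*(b - 5)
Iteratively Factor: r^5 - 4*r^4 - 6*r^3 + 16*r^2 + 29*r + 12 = (r + 1)*(r^4 - 5*r^3 - r^2 + 17*r + 12) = (r + 1)^2*(r^3 - 6*r^2 + 5*r + 12) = (r + 1)^3*(r^2 - 7*r + 12) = (r - 4)*(r + 1)^3*(r - 3)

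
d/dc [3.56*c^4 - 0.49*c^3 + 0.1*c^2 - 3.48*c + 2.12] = 14.24*c^3 - 1.47*c^2 + 0.2*c - 3.48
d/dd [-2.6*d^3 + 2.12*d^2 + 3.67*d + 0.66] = -7.8*d^2 + 4.24*d + 3.67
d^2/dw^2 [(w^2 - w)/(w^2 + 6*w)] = -14/(w^3 + 18*w^2 + 108*w + 216)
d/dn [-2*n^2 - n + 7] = -4*n - 1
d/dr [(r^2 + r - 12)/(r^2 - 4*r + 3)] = -5/(r^2 - 2*r + 1)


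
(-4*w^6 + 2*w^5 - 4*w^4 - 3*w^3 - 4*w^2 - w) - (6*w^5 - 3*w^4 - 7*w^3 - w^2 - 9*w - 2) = -4*w^6 - 4*w^5 - w^4 + 4*w^3 - 3*w^2 + 8*w + 2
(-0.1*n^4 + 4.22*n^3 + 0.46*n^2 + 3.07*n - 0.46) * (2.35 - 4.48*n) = 0.448*n^5 - 19.1406*n^4 + 7.8562*n^3 - 12.6726*n^2 + 9.2753*n - 1.081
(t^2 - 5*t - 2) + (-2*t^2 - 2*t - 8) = -t^2 - 7*t - 10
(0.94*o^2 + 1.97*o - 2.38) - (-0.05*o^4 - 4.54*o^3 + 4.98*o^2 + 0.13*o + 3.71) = 0.05*o^4 + 4.54*o^3 - 4.04*o^2 + 1.84*o - 6.09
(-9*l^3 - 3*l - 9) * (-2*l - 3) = 18*l^4 + 27*l^3 + 6*l^2 + 27*l + 27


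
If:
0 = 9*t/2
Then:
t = 0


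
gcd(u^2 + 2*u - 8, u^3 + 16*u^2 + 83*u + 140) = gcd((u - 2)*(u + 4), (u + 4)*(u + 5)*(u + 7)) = u + 4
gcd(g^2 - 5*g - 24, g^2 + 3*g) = g + 3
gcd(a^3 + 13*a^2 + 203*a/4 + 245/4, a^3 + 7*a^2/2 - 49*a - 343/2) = a^2 + 21*a/2 + 49/2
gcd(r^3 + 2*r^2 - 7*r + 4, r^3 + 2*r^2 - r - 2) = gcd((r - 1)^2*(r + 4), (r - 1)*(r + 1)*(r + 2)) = r - 1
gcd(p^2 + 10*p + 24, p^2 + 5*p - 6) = p + 6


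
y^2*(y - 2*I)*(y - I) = y^4 - 3*I*y^3 - 2*y^2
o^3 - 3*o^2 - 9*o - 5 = (o - 5)*(o + 1)^2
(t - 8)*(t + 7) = t^2 - t - 56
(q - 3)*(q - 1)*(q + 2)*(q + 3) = q^4 + q^3 - 11*q^2 - 9*q + 18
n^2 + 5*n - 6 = (n - 1)*(n + 6)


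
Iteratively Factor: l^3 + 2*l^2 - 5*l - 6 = (l - 2)*(l^2 + 4*l + 3) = (l - 2)*(l + 1)*(l + 3)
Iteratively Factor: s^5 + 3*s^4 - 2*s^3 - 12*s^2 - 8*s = (s)*(s^4 + 3*s^3 - 2*s^2 - 12*s - 8) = s*(s + 2)*(s^3 + s^2 - 4*s - 4) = s*(s - 2)*(s + 2)*(s^2 + 3*s + 2) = s*(s - 2)*(s + 2)^2*(s + 1)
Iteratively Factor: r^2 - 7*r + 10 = (r - 5)*(r - 2)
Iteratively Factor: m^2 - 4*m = (m)*(m - 4)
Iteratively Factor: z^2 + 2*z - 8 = (z - 2)*(z + 4)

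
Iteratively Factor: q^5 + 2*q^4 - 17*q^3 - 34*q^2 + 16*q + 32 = (q + 2)*(q^4 - 17*q^2 + 16) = (q - 1)*(q + 2)*(q^3 + q^2 - 16*q - 16) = (q - 4)*(q - 1)*(q + 2)*(q^2 + 5*q + 4) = (q - 4)*(q - 1)*(q + 1)*(q + 2)*(q + 4)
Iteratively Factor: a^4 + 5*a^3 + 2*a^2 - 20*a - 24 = (a + 3)*(a^3 + 2*a^2 - 4*a - 8) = (a + 2)*(a + 3)*(a^2 - 4) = (a + 2)^2*(a + 3)*(a - 2)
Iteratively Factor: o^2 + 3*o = (o)*(o + 3)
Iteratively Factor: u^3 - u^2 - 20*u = (u + 4)*(u^2 - 5*u) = u*(u + 4)*(u - 5)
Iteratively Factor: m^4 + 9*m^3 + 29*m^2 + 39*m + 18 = (m + 2)*(m^3 + 7*m^2 + 15*m + 9) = (m + 2)*(m + 3)*(m^2 + 4*m + 3) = (m + 2)*(m + 3)^2*(m + 1)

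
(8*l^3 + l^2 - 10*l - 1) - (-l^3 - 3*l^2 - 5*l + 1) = 9*l^3 + 4*l^2 - 5*l - 2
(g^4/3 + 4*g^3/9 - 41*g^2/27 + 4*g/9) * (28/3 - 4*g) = -4*g^5/3 + 4*g^4/3 + 92*g^3/9 - 1292*g^2/81 + 112*g/27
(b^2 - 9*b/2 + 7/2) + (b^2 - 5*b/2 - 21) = 2*b^2 - 7*b - 35/2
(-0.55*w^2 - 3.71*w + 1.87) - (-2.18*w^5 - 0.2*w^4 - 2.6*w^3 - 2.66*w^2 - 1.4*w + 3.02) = 2.18*w^5 + 0.2*w^4 + 2.6*w^3 + 2.11*w^2 - 2.31*w - 1.15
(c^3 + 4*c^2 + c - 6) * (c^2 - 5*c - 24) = c^5 - c^4 - 43*c^3 - 107*c^2 + 6*c + 144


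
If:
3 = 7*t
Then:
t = 3/7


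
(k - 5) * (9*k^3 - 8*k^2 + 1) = 9*k^4 - 53*k^3 + 40*k^2 + k - 5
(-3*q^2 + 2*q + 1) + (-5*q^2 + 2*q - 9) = -8*q^2 + 4*q - 8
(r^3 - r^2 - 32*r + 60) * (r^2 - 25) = r^5 - r^4 - 57*r^3 + 85*r^2 + 800*r - 1500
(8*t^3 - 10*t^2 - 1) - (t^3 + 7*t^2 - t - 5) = 7*t^3 - 17*t^2 + t + 4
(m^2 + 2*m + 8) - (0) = m^2 + 2*m + 8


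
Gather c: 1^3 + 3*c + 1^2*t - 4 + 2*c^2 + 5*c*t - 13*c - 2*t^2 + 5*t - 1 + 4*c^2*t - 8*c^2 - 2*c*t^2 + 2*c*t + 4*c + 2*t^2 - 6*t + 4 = c^2*(4*t - 6) + c*(-2*t^2 + 7*t - 6)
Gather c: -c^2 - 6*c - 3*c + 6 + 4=-c^2 - 9*c + 10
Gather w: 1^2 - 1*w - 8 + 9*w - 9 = 8*w - 16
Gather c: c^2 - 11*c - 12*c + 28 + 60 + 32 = c^2 - 23*c + 120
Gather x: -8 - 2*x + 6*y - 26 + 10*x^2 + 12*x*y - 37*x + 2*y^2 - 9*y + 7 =10*x^2 + x*(12*y - 39) + 2*y^2 - 3*y - 27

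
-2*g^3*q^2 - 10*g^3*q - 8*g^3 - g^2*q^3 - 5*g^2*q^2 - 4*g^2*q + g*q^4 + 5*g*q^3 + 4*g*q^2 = (-2*g + q)*(g + q)*(q + 4)*(g*q + g)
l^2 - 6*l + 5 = (l - 5)*(l - 1)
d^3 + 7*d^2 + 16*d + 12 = (d + 2)^2*(d + 3)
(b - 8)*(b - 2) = b^2 - 10*b + 16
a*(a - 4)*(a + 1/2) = a^3 - 7*a^2/2 - 2*a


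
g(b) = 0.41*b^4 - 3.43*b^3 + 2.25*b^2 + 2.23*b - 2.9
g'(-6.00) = -749.45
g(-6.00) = 1336.96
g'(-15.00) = -7915.52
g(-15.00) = 32802.40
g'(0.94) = -1.27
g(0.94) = -1.34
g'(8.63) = 328.78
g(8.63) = 253.53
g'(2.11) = -18.68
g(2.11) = -12.27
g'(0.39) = 2.52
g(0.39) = -1.88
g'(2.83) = -30.28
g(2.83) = -30.01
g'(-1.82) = -49.93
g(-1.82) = 25.67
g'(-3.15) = -165.31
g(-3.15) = 159.98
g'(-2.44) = -93.84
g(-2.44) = 69.41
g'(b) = 1.64*b^3 - 10.29*b^2 + 4.5*b + 2.23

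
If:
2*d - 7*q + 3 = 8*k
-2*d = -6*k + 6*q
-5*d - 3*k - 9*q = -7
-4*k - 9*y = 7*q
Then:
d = 69/82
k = 109/246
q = 20/123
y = -358/1107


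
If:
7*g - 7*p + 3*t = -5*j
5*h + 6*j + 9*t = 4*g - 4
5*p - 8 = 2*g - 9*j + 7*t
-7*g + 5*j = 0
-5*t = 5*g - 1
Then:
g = 314/891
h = -18617/22275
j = 2198/4455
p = 259/405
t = -679/4455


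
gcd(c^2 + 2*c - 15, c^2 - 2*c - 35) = c + 5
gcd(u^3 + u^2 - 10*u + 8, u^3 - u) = u - 1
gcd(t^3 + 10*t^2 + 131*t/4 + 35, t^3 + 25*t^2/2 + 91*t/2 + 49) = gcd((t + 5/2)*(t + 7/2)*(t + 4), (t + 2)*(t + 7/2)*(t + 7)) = t + 7/2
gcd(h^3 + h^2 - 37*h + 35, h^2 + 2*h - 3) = h - 1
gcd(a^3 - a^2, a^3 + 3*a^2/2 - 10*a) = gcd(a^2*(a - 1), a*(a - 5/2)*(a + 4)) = a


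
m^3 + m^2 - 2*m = m*(m - 1)*(m + 2)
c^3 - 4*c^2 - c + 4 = (c - 4)*(c - 1)*(c + 1)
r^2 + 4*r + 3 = (r + 1)*(r + 3)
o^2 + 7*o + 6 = (o + 1)*(o + 6)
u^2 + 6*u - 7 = (u - 1)*(u + 7)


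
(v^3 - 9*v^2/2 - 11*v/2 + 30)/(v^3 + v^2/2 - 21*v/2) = (2*v^2 - 3*v - 20)/(v*(2*v + 7))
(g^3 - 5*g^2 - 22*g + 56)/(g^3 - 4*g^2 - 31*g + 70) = (g + 4)/(g + 5)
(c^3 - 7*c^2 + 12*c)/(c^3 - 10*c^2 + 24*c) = (c - 3)/(c - 6)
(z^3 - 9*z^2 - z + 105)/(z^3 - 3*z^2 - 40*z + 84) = (z^2 - 2*z - 15)/(z^2 + 4*z - 12)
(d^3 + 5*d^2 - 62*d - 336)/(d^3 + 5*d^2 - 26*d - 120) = (d^2 - d - 56)/(d^2 - d - 20)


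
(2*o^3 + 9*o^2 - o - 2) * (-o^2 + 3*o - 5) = -2*o^5 - 3*o^4 + 18*o^3 - 46*o^2 - o + 10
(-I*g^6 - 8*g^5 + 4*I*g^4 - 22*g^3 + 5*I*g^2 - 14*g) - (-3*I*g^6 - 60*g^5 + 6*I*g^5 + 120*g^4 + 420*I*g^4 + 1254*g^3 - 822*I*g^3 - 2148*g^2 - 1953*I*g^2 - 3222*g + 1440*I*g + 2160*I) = 2*I*g^6 + 52*g^5 - 6*I*g^5 - 120*g^4 - 416*I*g^4 - 1276*g^3 + 822*I*g^3 + 2148*g^2 + 1958*I*g^2 + 3208*g - 1440*I*g - 2160*I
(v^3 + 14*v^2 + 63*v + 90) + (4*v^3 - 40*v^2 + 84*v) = 5*v^3 - 26*v^2 + 147*v + 90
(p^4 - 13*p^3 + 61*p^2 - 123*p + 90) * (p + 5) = p^5 - 8*p^4 - 4*p^3 + 182*p^2 - 525*p + 450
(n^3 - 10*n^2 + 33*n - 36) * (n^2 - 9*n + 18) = n^5 - 19*n^4 + 141*n^3 - 513*n^2 + 918*n - 648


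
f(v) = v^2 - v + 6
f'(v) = 2*v - 1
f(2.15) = 8.47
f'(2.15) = 3.30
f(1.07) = 6.07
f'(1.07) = 1.14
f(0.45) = 5.75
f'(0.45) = -0.10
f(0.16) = 5.87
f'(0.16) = -0.68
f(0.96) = 5.96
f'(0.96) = 0.92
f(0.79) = 5.83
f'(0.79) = 0.58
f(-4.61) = 31.86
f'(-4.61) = -10.22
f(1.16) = 6.19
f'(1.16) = 1.32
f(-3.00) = 18.00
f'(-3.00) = -7.00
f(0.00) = 6.00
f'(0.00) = -1.00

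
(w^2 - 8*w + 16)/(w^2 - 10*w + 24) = (w - 4)/(w - 6)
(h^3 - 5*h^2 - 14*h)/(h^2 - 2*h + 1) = h*(h^2 - 5*h - 14)/(h^2 - 2*h + 1)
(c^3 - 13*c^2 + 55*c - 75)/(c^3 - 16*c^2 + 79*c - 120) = (c - 5)/(c - 8)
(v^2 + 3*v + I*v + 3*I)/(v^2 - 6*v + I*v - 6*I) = (v + 3)/(v - 6)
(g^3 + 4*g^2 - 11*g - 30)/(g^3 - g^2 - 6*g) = (g + 5)/g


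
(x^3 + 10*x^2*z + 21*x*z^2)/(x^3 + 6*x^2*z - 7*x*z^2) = (x + 3*z)/(x - z)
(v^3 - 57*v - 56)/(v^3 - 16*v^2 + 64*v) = (v^2 + 8*v + 7)/(v*(v - 8))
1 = 1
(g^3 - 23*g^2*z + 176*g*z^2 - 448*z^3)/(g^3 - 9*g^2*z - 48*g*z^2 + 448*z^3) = (g - 7*z)/(g + 7*z)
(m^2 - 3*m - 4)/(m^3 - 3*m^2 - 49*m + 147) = (m^2 - 3*m - 4)/(m^3 - 3*m^2 - 49*m + 147)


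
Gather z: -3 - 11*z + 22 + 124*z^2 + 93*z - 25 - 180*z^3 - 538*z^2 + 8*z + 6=-180*z^3 - 414*z^2 + 90*z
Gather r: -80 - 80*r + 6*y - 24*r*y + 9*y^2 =r*(-24*y - 80) + 9*y^2 + 6*y - 80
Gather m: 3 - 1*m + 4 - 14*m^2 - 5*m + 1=-14*m^2 - 6*m + 8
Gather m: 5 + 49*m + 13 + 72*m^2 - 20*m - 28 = 72*m^2 + 29*m - 10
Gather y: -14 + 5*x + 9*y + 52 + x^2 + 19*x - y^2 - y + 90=x^2 + 24*x - y^2 + 8*y + 128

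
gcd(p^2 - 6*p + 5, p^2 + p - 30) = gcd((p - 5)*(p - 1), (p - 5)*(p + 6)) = p - 5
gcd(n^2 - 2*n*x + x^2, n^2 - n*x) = -n + x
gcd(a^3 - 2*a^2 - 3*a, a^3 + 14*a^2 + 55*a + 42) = a + 1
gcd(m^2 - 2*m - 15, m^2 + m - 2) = 1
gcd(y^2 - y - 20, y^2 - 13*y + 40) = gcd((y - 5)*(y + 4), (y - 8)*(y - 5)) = y - 5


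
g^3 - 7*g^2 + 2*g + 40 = (g - 5)*(g - 4)*(g + 2)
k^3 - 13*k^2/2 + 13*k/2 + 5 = (k - 5)*(k - 2)*(k + 1/2)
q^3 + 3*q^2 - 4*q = q*(q - 1)*(q + 4)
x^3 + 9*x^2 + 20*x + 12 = (x + 1)*(x + 2)*(x + 6)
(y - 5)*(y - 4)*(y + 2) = y^3 - 7*y^2 + 2*y + 40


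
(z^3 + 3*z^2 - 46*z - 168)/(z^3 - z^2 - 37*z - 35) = (z^2 + 10*z + 24)/(z^2 + 6*z + 5)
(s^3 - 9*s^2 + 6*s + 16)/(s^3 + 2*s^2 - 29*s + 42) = (s^2 - 7*s - 8)/(s^2 + 4*s - 21)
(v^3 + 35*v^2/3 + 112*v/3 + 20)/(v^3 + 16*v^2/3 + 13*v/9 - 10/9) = 3*(v + 6)/(3*v - 1)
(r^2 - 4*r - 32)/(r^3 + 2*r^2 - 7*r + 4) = (r - 8)/(r^2 - 2*r + 1)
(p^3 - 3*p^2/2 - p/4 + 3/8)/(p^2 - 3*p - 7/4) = (4*p^2 - 8*p + 3)/(2*(2*p - 7))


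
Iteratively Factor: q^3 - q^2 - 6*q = (q)*(q^2 - q - 6) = q*(q - 3)*(q + 2)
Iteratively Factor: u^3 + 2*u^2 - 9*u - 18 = (u + 3)*(u^2 - u - 6) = (u - 3)*(u + 3)*(u + 2)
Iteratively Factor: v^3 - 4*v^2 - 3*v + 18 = (v + 2)*(v^2 - 6*v + 9) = (v - 3)*(v + 2)*(v - 3)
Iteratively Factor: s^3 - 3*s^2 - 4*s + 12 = (s - 2)*(s^2 - s - 6) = (s - 3)*(s - 2)*(s + 2)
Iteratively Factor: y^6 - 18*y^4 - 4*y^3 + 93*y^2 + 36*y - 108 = (y - 3)*(y^5 + 3*y^4 - 9*y^3 - 31*y^2 + 36) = (y - 3)*(y + 2)*(y^4 + y^3 - 11*y^2 - 9*y + 18) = (y - 3)*(y + 2)^2*(y^3 - y^2 - 9*y + 9) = (y - 3)*(y + 2)^2*(y + 3)*(y^2 - 4*y + 3) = (y - 3)^2*(y + 2)^2*(y + 3)*(y - 1)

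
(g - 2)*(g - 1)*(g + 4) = g^3 + g^2 - 10*g + 8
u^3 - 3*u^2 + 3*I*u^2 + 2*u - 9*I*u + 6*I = (u - 2)*(u - 1)*(u + 3*I)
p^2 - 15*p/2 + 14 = (p - 4)*(p - 7/2)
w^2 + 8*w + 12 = (w + 2)*(w + 6)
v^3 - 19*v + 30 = (v - 3)*(v - 2)*(v + 5)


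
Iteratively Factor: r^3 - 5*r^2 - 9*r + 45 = (r - 3)*(r^2 - 2*r - 15) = (r - 5)*(r - 3)*(r + 3)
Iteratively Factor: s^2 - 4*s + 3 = (s - 1)*(s - 3)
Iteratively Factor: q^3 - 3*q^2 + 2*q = (q)*(q^2 - 3*q + 2) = q*(q - 2)*(q - 1)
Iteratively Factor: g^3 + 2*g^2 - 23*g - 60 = (g + 4)*(g^2 - 2*g - 15) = (g - 5)*(g + 4)*(g + 3)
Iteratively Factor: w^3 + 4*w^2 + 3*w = (w + 1)*(w^2 + 3*w) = (w + 1)*(w + 3)*(w)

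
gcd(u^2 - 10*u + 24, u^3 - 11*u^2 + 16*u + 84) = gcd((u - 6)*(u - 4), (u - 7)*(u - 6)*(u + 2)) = u - 6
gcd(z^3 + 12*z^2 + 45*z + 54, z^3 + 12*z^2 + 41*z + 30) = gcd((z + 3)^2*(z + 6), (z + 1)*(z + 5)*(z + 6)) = z + 6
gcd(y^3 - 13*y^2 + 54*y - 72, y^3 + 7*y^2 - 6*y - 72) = y - 3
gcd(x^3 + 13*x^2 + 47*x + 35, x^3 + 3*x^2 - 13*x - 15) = x^2 + 6*x + 5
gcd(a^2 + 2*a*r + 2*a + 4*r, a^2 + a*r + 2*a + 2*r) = a + 2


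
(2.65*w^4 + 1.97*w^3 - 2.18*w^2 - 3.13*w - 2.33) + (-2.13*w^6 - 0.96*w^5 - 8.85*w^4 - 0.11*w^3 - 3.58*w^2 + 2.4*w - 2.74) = -2.13*w^6 - 0.96*w^5 - 6.2*w^4 + 1.86*w^3 - 5.76*w^2 - 0.73*w - 5.07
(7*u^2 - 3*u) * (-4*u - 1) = -28*u^3 + 5*u^2 + 3*u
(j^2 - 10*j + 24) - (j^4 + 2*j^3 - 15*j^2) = -j^4 - 2*j^3 + 16*j^2 - 10*j + 24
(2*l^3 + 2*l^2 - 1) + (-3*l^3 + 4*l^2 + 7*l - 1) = -l^3 + 6*l^2 + 7*l - 2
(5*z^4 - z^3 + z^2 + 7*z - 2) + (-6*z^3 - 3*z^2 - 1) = 5*z^4 - 7*z^3 - 2*z^2 + 7*z - 3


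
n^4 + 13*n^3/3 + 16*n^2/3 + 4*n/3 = n*(n + 1/3)*(n + 2)^2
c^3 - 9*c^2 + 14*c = c*(c - 7)*(c - 2)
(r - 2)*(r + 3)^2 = r^3 + 4*r^2 - 3*r - 18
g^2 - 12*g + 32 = (g - 8)*(g - 4)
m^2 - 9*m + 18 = (m - 6)*(m - 3)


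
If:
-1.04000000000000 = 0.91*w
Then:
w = -1.14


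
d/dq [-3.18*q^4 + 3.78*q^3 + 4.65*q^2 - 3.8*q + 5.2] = -12.72*q^3 + 11.34*q^2 + 9.3*q - 3.8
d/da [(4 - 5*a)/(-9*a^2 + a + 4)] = (45*a^2 - 5*a - (5*a - 4)*(18*a - 1) - 20)/(-9*a^2 + a + 4)^2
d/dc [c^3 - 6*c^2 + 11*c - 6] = 3*c^2 - 12*c + 11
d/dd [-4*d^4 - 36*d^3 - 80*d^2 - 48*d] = -16*d^3 - 108*d^2 - 160*d - 48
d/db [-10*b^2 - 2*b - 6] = -20*b - 2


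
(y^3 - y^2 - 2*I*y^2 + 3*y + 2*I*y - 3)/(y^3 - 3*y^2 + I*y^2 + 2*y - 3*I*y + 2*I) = (y - 3*I)/(y - 2)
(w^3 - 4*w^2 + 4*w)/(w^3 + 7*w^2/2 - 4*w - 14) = 2*w*(w - 2)/(2*w^2 + 11*w + 14)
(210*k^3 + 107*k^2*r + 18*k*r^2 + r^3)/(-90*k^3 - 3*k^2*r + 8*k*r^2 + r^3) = (7*k + r)/(-3*k + r)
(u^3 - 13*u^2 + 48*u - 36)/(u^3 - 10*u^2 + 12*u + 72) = (u - 1)/(u + 2)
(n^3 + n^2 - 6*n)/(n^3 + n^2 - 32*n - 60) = n*(n^2 + n - 6)/(n^3 + n^2 - 32*n - 60)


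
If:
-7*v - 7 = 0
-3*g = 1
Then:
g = -1/3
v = -1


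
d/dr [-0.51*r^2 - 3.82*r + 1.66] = -1.02*r - 3.82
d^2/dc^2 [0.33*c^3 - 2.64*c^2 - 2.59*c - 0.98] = 1.98*c - 5.28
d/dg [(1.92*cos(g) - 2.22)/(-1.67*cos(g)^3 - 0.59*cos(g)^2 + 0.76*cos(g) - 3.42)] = (-6.4128*cos(g)^3 + 9.9894*cos(g)^2 + 2.6196*cos(g) + 4.8792)*sin(g)/(2.7889*cos(g)^6 + 1.9706*cos(g)^5 - 2.1903*cos(g)^4 + 10.526*cos(g)^3 + 4.6132*cos(g)^2 - 5.1984*cos(g) + 11.6964)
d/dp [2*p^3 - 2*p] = 6*p^2 - 2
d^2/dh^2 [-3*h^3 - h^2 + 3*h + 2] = -18*h - 2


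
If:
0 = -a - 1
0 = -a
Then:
No Solution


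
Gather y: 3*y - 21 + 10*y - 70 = 13*y - 91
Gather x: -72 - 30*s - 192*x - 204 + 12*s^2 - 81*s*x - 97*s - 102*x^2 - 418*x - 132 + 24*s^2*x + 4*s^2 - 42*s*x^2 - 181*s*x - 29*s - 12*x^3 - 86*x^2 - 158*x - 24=16*s^2 - 156*s - 12*x^3 + x^2*(-42*s - 188) + x*(24*s^2 - 262*s - 768) - 432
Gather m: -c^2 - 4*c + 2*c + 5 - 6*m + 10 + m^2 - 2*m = -c^2 - 2*c + m^2 - 8*m + 15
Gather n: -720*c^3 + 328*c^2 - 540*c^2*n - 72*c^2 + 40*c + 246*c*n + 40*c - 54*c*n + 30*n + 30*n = -720*c^3 + 256*c^2 + 80*c + n*(-540*c^2 + 192*c + 60)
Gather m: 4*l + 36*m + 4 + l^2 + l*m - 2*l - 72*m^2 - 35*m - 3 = l^2 + 2*l - 72*m^2 + m*(l + 1) + 1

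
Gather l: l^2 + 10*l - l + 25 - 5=l^2 + 9*l + 20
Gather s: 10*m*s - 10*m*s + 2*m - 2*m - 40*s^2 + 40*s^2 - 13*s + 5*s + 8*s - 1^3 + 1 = 0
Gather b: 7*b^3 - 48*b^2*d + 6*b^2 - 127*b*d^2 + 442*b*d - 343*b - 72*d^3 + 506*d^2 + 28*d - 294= 7*b^3 + b^2*(6 - 48*d) + b*(-127*d^2 + 442*d - 343) - 72*d^3 + 506*d^2 + 28*d - 294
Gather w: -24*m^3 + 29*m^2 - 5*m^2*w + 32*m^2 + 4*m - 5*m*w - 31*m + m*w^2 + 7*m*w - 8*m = -24*m^3 + 61*m^2 + m*w^2 - 35*m + w*(-5*m^2 + 2*m)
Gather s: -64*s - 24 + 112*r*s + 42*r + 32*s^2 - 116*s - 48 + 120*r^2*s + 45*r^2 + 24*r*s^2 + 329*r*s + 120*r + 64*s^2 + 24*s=45*r^2 + 162*r + s^2*(24*r + 96) + s*(120*r^2 + 441*r - 156) - 72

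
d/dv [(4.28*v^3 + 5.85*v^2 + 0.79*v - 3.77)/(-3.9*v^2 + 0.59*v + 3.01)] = (-16.692*v^4 + 5.0504*v^3 + 45.1809*v^2 + 5.811*v + 4.6022)/(15.21*v^4 - 4.602*v^3 - 23.1299*v^2 + 3.5518*v + 9.0601)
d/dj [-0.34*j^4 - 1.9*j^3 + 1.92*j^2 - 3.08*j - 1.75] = -1.36*j^3 - 5.7*j^2 + 3.84*j - 3.08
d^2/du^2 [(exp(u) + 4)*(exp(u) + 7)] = (4*exp(u) + 11)*exp(u)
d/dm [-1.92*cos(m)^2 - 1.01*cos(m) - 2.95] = (3.84*cos(m) + 1.01)*sin(m)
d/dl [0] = 0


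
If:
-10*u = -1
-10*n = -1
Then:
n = 1/10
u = 1/10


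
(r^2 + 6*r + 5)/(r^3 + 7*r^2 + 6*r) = (r + 5)/(r*(r + 6))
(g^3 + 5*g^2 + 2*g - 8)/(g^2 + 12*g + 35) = (g^3 + 5*g^2 + 2*g - 8)/(g^2 + 12*g + 35)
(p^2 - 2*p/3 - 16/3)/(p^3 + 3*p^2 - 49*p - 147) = (3*p^2 - 2*p - 16)/(3*(p^3 + 3*p^2 - 49*p - 147))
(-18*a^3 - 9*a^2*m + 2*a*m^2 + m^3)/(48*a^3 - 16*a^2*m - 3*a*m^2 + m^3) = (-6*a^2 - 5*a*m - m^2)/(16*a^2 - m^2)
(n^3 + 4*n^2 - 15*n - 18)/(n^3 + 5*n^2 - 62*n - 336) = (n^2 - 2*n - 3)/(n^2 - n - 56)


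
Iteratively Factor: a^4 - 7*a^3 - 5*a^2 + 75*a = (a)*(a^3 - 7*a^2 - 5*a + 75) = a*(a - 5)*(a^2 - 2*a - 15) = a*(a - 5)^2*(a + 3)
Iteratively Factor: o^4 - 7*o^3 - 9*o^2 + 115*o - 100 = (o + 4)*(o^3 - 11*o^2 + 35*o - 25) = (o - 5)*(o + 4)*(o^2 - 6*o + 5) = (o - 5)^2*(o + 4)*(o - 1)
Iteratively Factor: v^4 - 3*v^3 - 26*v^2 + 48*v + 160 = (v - 4)*(v^3 + v^2 - 22*v - 40) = (v - 4)*(v + 2)*(v^2 - v - 20) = (v - 5)*(v - 4)*(v + 2)*(v + 4)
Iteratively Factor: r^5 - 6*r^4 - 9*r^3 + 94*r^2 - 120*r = (r + 4)*(r^4 - 10*r^3 + 31*r^2 - 30*r) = r*(r + 4)*(r^3 - 10*r^2 + 31*r - 30) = r*(r - 2)*(r + 4)*(r^2 - 8*r + 15) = r*(r - 3)*(r - 2)*(r + 4)*(r - 5)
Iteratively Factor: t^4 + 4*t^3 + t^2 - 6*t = (t + 2)*(t^3 + 2*t^2 - 3*t) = (t + 2)*(t + 3)*(t^2 - t) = t*(t + 2)*(t + 3)*(t - 1)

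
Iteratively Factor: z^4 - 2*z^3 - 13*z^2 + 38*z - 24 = (z - 2)*(z^3 - 13*z + 12) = (z - 2)*(z - 1)*(z^2 + z - 12) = (z - 2)*(z - 1)*(z + 4)*(z - 3)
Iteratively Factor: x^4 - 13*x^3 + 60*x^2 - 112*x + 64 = (x - 4)*(x^3 - 9*x^2 + 24*x - 16) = (x - 4)*(x - 1)*(x^2 - 8*x + 16) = (x - 4)^2*(x - 1)*(x - 4)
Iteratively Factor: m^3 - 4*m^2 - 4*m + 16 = (m - 2)*(m^2 - 2*m - 8) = (m - 2)*(m + 2)*(m - 4)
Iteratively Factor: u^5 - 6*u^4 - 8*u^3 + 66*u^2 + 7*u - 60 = (u - 1)*(u^4 - 5*u^3 - 13*u^2 + 53*u + 60) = (u - 1)*(u + 3)*(u^3 - 8*u^2 + 11*u + 20) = (u - 4)*(u - 1)*(u + 3)*(u^2 - 4*u - 5) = (u - 5)*(u - 4)*(u - 1)*(u + 3)*(u + 1)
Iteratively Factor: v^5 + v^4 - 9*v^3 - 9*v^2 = (v)*(v^4 + v^3 - 9*v^2 - 9*v) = v^2*(v^3 + v^2 - 9*v - 9) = v^2*(v - 3)*(v^2 + 4*v + 3) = v^2*(v - 3)*(v + 3)*(v + 1)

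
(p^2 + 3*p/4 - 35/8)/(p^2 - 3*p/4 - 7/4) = (p + 5/2)/(p + 1)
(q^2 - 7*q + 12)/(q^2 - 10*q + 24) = (q - 3)/(q - 6)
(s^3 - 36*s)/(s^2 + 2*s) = (s^2 - 36)/(s + 2)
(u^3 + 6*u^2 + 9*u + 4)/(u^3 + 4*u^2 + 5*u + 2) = (u + 4)/(u + 2)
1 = 1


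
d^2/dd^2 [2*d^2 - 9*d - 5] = 4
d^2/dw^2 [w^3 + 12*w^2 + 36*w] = 6*w + 24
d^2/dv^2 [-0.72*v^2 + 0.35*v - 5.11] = -1.44000000000000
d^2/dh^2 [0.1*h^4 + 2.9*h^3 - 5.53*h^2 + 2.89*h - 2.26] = 1.2*h^2 + 17.4*h - 11.06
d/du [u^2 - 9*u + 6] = 2*u - 9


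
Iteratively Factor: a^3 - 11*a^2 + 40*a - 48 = (a - 4)*(a^2 - 7*a + 12) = (a - 4)^2*(a - 3)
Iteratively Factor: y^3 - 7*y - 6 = (y - 3)*(y^2 + 3*y + 2) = (y - 3)*(y + 1)*(y + 2)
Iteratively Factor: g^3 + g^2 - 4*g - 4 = (g + 1)*(g^2 - 4) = (g - 2)*(g + 1)*(g + 2)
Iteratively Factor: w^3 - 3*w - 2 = (w + 1)*(w^2 - w - 2) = (w + 1)^2*(w - 2)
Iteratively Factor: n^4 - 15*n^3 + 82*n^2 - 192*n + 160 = (n - 2)*(n^3 - 13*n^2 + 56*n - 80) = (n - 4)*(n - 2)*(n^2 - 9*n + 20) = (n - 4)^2*(n - 2)*(n - 5)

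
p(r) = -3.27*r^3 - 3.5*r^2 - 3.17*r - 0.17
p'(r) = -9.81*r^2 - 7.0*r - 3.17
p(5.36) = -621.26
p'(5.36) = -322.53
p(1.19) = -14.41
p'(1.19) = -25.39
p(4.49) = -380.96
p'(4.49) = -232.37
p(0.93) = -8.78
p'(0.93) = -18.16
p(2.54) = -84.39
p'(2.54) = -84.24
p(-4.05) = 172.49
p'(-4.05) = -135.73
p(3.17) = -149.56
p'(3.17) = -123.94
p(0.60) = -4.04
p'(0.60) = -10.90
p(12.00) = -6192.77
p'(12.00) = -1499.81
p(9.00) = -2696.03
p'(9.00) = -860.78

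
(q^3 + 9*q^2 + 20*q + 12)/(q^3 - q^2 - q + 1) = (q^2 + 8*q + 12)/(q^2 - 2*q + 1)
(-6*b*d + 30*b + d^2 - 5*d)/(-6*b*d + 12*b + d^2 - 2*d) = (d - 5)/(d - 2)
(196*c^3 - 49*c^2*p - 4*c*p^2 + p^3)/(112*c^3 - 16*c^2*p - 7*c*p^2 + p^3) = (7*c + p)/(4*c + p)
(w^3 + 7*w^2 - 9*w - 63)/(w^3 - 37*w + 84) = (w + 3)/(w - 4)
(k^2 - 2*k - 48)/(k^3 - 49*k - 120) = (k + 6)/(k^2 + 8*k + 15)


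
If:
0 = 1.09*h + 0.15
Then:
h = -0.14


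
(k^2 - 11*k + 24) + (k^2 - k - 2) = 2*k^2 - 12*k + 22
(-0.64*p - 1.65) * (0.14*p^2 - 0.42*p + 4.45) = -0.0896*p^3 + 0.0378*p^2 - 2.155*p - 7.3425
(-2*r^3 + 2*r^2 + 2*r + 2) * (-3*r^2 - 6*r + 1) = 6*r^5 + 6*r^4 - 20*r^3 - 16*r^2 - 10*r + 2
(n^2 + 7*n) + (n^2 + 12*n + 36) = 2*n^2 + 19*n + 36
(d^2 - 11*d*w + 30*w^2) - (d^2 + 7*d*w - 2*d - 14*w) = -18*d*w + 2*d + 30*w^2 + 14*w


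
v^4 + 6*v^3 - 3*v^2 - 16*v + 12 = (v - 1)^2*(v + 2)*(v + 6)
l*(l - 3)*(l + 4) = l^3 + l^2 - 12*l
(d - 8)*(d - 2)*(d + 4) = d^3 - 6*d^2 - 24*d + 64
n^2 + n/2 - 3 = (n - 3/2)*(n + 2)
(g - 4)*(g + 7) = g^2 + 3*g - 28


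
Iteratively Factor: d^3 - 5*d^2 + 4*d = (d)*(d^2 - 5*d + 4) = d*(d - 4)*(d - 1)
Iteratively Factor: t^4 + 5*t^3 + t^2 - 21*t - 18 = (t + 1)*(t^3 + 4*t^2 - 3*t - 18) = (t - 2)*(t + 1)*(t^2 + 6*t + 9) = (t - 2)*(t + 1)*(t + 3)*(t + 3)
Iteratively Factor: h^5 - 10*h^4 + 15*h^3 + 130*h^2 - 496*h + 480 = (h - 5)*(h^4 - 5*h^3 - 10*h^2 + 80*h - 96) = (h - 5)*(h - 4)*(h^3 - h^2 - 14*h + 24) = (h - 5)*(h - 4)*(h - 3)*(h^2 + 2*h - 8) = (h - 5)*(h - 4)*(h - 3)*(h + 4)*(h - 2)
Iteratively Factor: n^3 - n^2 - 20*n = (n)*(n^2 - n - 20) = n*(n + 4)*(n - 5)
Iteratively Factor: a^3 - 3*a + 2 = (a + 2)*(a^2 - 2*a + 1) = (a - 1)*(a + 2)*(a - 1)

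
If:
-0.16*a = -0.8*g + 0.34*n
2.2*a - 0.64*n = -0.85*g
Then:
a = 0.117616033755274*n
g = 0.448523206751055*n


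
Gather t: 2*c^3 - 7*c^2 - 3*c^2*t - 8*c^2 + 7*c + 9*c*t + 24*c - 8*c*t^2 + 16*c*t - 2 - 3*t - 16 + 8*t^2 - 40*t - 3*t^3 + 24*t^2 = 2*c^3 - 15*c^2 + 31*c - 3*t^3 + t^2*(32 - 8*c) + t*(-3*c^2 + 25*c - 43) - 18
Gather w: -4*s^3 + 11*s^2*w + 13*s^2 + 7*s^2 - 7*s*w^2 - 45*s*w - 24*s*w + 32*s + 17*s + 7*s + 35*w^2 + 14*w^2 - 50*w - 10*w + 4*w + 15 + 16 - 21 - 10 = -4*s^3 + 20*s^2 + 56*s + w^2*(49 - 7*s) + w*(11*s^2 - 69*s - 56)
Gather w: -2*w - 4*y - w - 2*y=-3*w - 6*y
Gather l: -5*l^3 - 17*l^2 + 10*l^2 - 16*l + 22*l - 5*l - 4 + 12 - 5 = -5*l^3 - 7*l^2 + l + 3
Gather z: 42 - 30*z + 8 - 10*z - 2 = 48 - 40*z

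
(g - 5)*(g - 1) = g^2 - 6*g + 5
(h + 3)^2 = h^2 + 6*h + 9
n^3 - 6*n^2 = n^2*(n - 6)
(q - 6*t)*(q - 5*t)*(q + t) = q^3 - 10*q^2*t + 19*q*t^2 + 30*t^3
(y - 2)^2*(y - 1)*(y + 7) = y^4 + 2*y^3 - 27*y^2 + 52*y - 28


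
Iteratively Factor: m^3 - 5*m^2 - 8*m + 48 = (m - 4)*(m^2 - m - 12) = (m - 4)^2*(m + 3)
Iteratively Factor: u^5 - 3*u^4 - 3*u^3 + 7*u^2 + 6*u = (u + 1)*(u^4 - 4*u^3 + u^2 + 6*u) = u*(u + 1)*(u^3 - 4*u^2 + u + 6) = u*(u - 3)*(u + 1)*(u^2 - u - 2) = u*(u - 3)*(u + 1)^2*(u - 2)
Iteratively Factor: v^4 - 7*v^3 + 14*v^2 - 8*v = (v - 4)*(v^3 - 3*v^2 + 2*v) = (v - 4)*(v - 2)*(v^2 - v) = (v - 4)*(v - 2)*(v - 1)*(v)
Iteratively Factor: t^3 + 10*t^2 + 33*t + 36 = (t + 3)*(t^2 + 7*t + 12) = (t + 3)^2*(t + 4)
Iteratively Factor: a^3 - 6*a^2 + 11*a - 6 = (a - 1)*(a^2 - 5*a + 6) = (a - 3)*(a - 1)*(a - 2)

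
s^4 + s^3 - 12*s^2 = s^2*(s - 3)*(s + 4)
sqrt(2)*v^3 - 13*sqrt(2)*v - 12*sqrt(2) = (v - 4)*(v + 3)*(sqrt(2)*v + sqrt(2))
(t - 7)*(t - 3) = t^2 - 10*t + 21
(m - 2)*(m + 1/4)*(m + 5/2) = m^3 + 3*m^2/4 - 39*m/8 - 5/4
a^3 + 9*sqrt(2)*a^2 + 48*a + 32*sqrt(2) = (a + sqrt(2))*(a + 4*sqrt(2))^2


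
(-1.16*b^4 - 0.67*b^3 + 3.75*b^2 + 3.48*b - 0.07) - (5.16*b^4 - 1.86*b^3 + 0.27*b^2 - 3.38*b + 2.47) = -6.32*b^4 + 1.19*b^3 + 3.48*b^2 + 6.86*b - 2.54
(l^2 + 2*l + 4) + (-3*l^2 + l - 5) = -2*l^2 + 3*l - 1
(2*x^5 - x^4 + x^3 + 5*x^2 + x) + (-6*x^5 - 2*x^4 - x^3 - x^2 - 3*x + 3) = -4*x^5 - 3*x^4 + 4*x^2 - 2*x + 3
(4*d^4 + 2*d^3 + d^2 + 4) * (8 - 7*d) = -28*d^5 + 18*d^4 + 9*d^3 + 8*d^2 - 28*d + 32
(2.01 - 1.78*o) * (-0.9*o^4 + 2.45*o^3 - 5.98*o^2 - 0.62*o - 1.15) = 1.602*o^5 - 6.17*o^4 + 15.5689*o^3 - 10.9162*o^2 + 0.8008*o - 2.3115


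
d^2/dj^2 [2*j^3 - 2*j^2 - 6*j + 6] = 12*j - 4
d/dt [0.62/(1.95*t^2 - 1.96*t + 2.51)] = (1.2152 - 2.418*t)/(1.95*t^2 - 1.96*t + 2.51)^2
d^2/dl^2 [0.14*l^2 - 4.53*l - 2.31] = 0.280000000000000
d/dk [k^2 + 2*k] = 2*k + 2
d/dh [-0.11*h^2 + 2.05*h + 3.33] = 2.05 - 0.22*h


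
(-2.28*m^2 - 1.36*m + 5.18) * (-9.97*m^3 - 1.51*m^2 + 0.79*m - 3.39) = 22.7316*m^5 + 17.002*m^4 - 51.3922*m^3 - 1.167*m^2 + 8.7026*m - 17.5602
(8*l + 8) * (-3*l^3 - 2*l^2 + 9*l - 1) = -24*l^4 - 40*l^3 + 56*l^2 + 64*l - 8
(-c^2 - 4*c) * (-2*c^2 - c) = 2*c^4 + 9*c^3 + 4*c^2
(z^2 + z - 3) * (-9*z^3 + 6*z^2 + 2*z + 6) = -9*z^5 - 3*z^4 + 35*z^3 - 10*z^2 - 18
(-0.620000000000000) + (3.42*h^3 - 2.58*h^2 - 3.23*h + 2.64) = 3.42*h^3 - 2.58*h^2 - 3.23*h + 2.02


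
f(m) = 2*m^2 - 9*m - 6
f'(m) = 4*m - 9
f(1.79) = -15.70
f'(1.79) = -1.84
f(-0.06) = -5.45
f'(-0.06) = -9.24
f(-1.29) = 8.94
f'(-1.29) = -14.16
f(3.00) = -15.00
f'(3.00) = 3.00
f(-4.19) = 66.82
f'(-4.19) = -25.76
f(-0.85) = 3.10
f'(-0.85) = -12.40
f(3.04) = -14.88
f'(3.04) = 3.16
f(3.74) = -11.68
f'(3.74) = 5.96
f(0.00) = -6.00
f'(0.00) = -9.00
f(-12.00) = 390.00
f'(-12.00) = -57.00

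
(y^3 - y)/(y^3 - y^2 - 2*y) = (y - 1)/(y - 2)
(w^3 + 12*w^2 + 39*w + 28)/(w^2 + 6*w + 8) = (w^2 + 8*w + 7)/(w + 2)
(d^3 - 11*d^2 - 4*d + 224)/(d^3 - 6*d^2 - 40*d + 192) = (d^2 - 3*d - 28)/(d^2 + 2*d - 24)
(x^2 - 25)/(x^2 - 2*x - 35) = (x - 5)/(x - 7)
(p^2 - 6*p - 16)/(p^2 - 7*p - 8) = (p + 2)/(p + 1)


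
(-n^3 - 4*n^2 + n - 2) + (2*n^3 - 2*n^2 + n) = n^3 - 6*n^2 + 2*n - 2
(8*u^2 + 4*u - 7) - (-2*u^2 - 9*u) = 10*u^2 + 13*u - 7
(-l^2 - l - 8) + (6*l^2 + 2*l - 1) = 5*l^2 + l - 9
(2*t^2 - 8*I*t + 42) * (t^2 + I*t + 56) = 2*t^4 - 6*I*t^3 + 162*t^2 - 406*I*t + 2352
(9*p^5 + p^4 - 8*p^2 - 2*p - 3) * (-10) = -90*p^5 - 10*p^4 + 80*p^2 + 20*p + 30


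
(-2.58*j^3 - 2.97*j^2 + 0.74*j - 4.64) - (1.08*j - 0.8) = -2.58*j^3 - 2.97*j^2 - 0.34*j - 3.84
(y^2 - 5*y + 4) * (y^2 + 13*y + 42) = y^4 + 8*y^3 - 19*y^2 - 158*y + 168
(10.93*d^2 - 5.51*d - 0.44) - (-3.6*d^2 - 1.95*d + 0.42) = 14.53*d^2 - 3.56*d - 0.86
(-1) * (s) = -s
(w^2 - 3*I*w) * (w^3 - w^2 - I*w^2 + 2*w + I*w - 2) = w^5 - w^4 - 4*I*w^4 - w^3 + 4*I*w^3 + w^2 - 6*I*w^2 + 6*I*w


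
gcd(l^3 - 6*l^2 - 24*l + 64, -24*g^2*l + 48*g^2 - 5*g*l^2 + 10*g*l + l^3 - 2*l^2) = l - 2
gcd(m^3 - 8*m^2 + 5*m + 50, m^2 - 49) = 1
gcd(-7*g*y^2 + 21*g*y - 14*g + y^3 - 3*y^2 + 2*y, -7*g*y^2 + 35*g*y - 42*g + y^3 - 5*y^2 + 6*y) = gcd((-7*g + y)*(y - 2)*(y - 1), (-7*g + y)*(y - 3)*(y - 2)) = -7*g*y + 14*g + y^2 - 2*y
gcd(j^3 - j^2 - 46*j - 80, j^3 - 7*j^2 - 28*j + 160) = j^2 - 3*j - 40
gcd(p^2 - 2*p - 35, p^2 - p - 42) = p - 7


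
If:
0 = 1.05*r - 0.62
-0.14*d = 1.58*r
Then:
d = -6.66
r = 0.59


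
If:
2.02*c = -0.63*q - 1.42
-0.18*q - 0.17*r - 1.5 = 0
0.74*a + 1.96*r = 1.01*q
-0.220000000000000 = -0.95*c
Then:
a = 10.88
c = 0.23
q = -3.00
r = -5.65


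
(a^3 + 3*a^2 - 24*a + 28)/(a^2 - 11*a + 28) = (a^3 + 3*a^2 - 24*a + 28)/(a^2 - 11*a + 28)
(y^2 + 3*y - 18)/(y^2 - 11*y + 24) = (y + 6)/(y - 8)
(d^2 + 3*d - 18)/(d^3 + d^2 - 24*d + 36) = 1/(d - 2)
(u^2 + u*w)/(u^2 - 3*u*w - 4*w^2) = u/(u - 4*w)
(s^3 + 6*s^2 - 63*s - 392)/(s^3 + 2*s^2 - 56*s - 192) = (s^2 + 14*s + 49)/(s^2 + 10*s + 24)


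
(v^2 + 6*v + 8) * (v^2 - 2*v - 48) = v^4 + 4*v^3 - 52*v^2 - 304*v - 384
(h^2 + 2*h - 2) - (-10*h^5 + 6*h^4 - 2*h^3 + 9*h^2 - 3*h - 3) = 10*h^5 - 6*h^4 + 2*h^3 - 8*h^2 + 5*h + 1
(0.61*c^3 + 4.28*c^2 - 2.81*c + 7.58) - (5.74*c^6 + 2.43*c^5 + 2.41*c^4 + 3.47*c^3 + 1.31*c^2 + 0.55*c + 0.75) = -5.74*c^6 - 2.43*c^5 - 2.41*c^4 - 2.86*c^3 + 2.97*c^2 - 3.36*c + 6.83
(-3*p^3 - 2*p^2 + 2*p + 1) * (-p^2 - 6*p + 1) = 3*p^5 + 20*p^4 + 7*p^3 - 15*p^2 - 4*p + 1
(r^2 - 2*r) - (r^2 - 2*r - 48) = 48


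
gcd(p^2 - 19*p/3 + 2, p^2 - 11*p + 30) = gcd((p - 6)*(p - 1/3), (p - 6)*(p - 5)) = p - 6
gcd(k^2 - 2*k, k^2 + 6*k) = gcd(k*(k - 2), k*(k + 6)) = k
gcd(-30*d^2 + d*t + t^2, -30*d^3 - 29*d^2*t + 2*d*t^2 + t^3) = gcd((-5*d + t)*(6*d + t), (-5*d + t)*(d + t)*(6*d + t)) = -30*d^2 + d*t + t^2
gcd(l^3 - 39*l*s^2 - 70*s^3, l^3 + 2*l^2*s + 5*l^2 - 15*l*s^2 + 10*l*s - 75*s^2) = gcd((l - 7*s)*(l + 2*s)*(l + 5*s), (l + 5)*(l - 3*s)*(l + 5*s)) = l + 5*s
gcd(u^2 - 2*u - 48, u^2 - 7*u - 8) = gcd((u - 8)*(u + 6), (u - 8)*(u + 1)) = u - 8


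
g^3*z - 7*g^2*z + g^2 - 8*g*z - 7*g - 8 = (g - 8)*(g + 1)*(g*z + 1)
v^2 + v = v*(v + 1)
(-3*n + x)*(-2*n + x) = 6*n^2 - 5*n*x + x^2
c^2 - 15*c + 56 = (c - 8)*(c - 7)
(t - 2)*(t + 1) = t^2 - t - 2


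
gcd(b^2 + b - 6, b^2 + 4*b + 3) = b + 3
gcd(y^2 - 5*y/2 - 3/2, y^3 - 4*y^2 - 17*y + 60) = y - 3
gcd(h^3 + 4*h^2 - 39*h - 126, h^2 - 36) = h - 6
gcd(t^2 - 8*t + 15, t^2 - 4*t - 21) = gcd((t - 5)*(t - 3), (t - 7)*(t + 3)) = 1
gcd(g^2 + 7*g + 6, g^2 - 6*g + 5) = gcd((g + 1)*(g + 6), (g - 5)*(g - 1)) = 1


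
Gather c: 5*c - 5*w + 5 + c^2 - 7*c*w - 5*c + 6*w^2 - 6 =c^2 - 7*c*w + 6*w^2 - 5*w - 1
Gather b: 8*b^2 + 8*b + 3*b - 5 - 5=8*b^2 + 11*b - 10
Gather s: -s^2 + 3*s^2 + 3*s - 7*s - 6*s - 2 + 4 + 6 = 2*s^2 - 10*s + 8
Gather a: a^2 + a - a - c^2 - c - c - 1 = a^2 - c^2 - 2*c - 1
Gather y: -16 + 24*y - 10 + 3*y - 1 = 27*y - 27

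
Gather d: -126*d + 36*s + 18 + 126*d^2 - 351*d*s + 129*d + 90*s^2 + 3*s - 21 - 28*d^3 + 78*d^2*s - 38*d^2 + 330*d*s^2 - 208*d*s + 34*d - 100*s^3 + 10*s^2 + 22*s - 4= -28*d^3 + d^2*(78*s + 88) + d*(330*s^2 - 559*s + 37) - 100*s^3 + 100*s^2 + 61*s - 7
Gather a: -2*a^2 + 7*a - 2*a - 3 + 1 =-2*a^2 + 5*a - 2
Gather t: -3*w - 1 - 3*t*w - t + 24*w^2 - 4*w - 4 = t*(-3*w - 1) + 24*w^2 - 7*w - 5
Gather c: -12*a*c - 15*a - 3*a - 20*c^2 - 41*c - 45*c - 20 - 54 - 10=-18*a - 20*c^2 + c*(-12*a - 86) - 84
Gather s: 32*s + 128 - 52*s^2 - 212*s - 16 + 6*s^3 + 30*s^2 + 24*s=6*s^3 - 22*s^2 - 156*s + 112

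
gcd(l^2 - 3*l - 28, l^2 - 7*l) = l - 7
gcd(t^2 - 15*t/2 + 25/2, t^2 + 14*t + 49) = 1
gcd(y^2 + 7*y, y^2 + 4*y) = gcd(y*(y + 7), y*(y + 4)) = y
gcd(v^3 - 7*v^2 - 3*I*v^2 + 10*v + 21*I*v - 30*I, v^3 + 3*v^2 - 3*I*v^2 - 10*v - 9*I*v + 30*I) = v^2 + v*(-2 - 3*I) + 6*I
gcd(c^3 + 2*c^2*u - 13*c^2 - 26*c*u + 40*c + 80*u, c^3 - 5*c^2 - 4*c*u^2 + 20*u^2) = c^2 + 2*c*u - 5*c - 10*u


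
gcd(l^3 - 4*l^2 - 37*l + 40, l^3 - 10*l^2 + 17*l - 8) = l^2 - 9*l + 8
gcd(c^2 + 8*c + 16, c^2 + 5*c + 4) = c + 4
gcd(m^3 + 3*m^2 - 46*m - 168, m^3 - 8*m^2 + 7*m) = m - 7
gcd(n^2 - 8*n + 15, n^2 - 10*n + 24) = 1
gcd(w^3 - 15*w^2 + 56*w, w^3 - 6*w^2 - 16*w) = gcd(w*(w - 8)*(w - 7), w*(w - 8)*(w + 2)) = w^2 - 8*w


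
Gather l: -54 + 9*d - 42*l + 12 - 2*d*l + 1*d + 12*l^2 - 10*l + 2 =10*d + 12*l^2 + l*(-2*d - 52) - 40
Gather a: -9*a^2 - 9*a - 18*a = -9*a^2 - 27*a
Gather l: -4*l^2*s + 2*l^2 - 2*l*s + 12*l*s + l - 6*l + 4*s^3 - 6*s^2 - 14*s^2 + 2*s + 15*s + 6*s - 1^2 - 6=l^2*(2 - 4*s) + l*(10*s - 5) + 4*s^3 - 20*s^2 + 23*s - 7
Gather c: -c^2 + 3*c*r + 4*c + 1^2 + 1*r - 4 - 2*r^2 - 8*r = -c^2 + c*(3*r + 4) - 2*r^2 - 7*r - 3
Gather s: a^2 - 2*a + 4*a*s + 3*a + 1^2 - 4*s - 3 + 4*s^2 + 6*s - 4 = a^2 + a + 4*s^2 + s*(4*a + 2) - 6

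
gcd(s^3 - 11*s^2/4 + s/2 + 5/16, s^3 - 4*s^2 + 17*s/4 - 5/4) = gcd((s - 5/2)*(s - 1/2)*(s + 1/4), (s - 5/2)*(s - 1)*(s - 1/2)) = s^2 - 3*s + 5/4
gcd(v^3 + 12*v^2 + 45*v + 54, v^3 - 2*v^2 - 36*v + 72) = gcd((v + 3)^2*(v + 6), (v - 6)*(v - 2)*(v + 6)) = v + 6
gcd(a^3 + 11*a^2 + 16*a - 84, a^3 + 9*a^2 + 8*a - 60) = a^2 + 4*a - 12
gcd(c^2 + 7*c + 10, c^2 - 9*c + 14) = 1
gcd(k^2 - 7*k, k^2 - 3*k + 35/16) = 1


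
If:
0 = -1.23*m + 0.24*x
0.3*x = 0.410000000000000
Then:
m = 0.27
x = 1.37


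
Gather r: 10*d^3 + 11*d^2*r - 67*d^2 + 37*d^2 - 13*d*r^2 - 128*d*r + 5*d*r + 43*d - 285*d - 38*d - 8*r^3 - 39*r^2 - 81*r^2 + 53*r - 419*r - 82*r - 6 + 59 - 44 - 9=10*d^3 - 30*d^2 - 280*d - 8*r^3 + r^2*(-13*d - 120) + r*(11*d^2 - 123*d - 448)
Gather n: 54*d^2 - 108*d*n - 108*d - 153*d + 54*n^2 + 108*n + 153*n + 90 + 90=54*d^2 - 261*d + 54*n^2 + n*(261 - 108*d) + 180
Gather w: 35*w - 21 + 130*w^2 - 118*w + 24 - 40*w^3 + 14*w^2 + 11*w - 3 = -40*w^3 + 144*w^2 - 72*w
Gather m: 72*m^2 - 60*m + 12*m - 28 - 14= 72*m^2 - 48*m - 42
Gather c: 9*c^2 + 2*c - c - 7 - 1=9*c^2 + c - 8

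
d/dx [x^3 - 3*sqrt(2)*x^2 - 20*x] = 3*x^2 - 6*sqrt(2)*x - 20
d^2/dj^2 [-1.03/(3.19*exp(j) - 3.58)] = (-10.481383*exp(j) - 11.762806)*exp(j)/(3.19*exp(j) - 3.58)^3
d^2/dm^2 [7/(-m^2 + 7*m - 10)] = 14*(m^2 - 7*m - (2*m - 7)^2 + 10)/(m^2 - 7*m + 10)^3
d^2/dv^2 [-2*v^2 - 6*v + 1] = -4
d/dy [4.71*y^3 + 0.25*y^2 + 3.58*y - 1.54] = 14.13*y^2 + 0.5*y + 3.58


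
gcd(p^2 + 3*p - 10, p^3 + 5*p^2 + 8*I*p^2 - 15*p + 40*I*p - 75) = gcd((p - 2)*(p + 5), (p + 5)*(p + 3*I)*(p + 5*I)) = p + 5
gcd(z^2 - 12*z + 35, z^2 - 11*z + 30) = z - 5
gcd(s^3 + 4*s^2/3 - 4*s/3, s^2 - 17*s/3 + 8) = 1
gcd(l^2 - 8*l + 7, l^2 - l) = l - 1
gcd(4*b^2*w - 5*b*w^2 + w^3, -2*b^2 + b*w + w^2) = -b + w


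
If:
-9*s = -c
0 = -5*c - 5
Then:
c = -1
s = -1/9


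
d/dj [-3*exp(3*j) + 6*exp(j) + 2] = (6 - 9*exp(2*j))*exp(j)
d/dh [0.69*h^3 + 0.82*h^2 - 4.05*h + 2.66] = 2.07*h^2 + 1.64*h - 4.05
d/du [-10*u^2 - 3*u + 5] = -20*u - 3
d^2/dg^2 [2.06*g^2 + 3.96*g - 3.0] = 4.12000000000000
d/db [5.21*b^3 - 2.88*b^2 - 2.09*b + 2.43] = 15.63*b^2 - 5.76*b - 2.09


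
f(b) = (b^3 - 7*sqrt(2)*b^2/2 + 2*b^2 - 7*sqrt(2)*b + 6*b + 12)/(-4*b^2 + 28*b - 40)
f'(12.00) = -0.18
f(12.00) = -4.53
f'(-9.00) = -0.23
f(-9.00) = 1.49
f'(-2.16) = -0.18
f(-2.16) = 0.03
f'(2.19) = -0.72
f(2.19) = -0.09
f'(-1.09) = -0.16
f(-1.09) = -0.15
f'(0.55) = -0.08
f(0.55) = -0.35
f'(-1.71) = -0.17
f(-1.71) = -0.05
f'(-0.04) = -0.11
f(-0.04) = -0.30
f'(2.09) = -3.96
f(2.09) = 0.09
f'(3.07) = 0.70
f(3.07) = 0.14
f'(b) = (8*b - 28)*(b^3 - 7*sqrt(2)*b^2/2 + 2*b^2 - 7*sqrt(2)*b + 6*b + 12)/(-4*b^2 + 28*b - 40)^2 + (3*b^2 - 7*sqrt(2)*b + 4*b - 7*sqrt(2) + 6)/(-4*b^2 + 28*b - 40) = (-2*b^4 + 28*b^3 - 63*sqrt(2)*b^2 - 20*b^2 - 32*b + 140*sqrt(2)*b - 288 + 140*sqrt(2))/(8*(b^4 - 14*b^3 + 69*b^2 - 140*b + 100))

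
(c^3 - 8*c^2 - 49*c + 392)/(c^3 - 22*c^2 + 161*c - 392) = (c + 7)/(c - 7)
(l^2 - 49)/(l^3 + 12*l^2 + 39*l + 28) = (l - 7)/(l^2 + 5*l + 4)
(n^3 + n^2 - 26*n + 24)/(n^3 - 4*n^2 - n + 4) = (n + 6)/(n + 1)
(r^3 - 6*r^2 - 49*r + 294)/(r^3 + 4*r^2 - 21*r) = (r^2 - 13*r + 42)/(r*(r - 3))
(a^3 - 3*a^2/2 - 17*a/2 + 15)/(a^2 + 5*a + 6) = (a^2 - 9*a/2 + 5)/(a + 2)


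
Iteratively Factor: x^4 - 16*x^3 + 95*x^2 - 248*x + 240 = (x - 5)*(x^3 - 11*x^2 + 40*x - 48) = (x - 5)*(x - 4)*(x^2 - 7*x + 12) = (x - 5)*(x - 4)^2*(x - 3)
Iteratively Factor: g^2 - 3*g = (g)*(g - 3)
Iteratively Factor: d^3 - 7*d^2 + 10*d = (d - 2)*(d^2 - 5*d) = d*(d - 2)*(d - 5)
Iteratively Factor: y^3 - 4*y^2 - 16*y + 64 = (y - 4)*(y^2 - 16) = (y - 4)*(y + 4)*(y - 4)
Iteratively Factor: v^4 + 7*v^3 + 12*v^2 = (v + 3)*(v^3 + 4*v^2) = v*(v + 3)*(v^2 + 4*v) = v^2*(v + 3)*(v + 4)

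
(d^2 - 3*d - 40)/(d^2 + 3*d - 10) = (d - 8)/(d - 2)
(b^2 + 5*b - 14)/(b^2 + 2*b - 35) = (b - 2)/(b - 5)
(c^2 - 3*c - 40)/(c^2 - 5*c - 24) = (c + 5)/(c + 3)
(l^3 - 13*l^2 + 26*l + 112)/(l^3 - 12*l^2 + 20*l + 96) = (l - 7)/(l - 6)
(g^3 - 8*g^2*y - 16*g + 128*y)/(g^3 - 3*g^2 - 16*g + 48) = (g - 8*y)/(g - 3)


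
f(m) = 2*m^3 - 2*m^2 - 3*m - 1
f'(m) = 6*m^2 - 4*m - 3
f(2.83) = 19.82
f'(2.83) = 33.73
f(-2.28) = -28.26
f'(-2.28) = 37.31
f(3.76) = 65.76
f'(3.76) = 66.79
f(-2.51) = -37.70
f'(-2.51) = 44.84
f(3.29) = 38.70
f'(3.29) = 48.78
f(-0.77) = -0.79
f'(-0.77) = 3.64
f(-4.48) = -207.53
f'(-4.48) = 135.34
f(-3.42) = -94.14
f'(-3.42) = 80.86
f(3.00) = 26.00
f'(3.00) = 39.00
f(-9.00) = -1594.00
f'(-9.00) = 519.00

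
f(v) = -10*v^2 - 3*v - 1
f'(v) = -20*v - 3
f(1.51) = -28.33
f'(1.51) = -33.20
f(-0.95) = -7.18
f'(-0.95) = 16.00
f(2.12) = -52.30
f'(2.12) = -45.40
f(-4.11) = -157.59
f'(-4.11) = 79.20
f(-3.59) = -119.11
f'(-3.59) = 68.80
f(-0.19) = -0.79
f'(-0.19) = 0.80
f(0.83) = -10.38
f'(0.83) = -19.60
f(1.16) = -17.94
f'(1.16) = -26.20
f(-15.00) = -2206.00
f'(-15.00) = 297.00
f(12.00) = -1477.00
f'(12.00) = -243.00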